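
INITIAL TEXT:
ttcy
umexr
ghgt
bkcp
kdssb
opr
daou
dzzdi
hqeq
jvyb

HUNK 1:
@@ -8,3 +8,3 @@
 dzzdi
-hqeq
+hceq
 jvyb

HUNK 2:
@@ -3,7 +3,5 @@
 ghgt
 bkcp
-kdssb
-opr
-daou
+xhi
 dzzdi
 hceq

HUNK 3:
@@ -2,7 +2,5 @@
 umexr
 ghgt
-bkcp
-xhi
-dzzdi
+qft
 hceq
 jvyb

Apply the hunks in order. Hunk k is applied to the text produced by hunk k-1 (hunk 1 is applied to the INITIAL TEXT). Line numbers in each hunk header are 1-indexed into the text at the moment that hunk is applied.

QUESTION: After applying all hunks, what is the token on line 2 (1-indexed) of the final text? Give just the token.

Answer: umexr

Derivation:
Hunk 1: at line 8 remove [hqeq] add [hceq] -> 10 lines: ttcy umexr ghgt bkcp kdssb opr daou dzzdi hceq jvyb
Hunk 2: at line 3 remove [kdssb,opr,daou] add [xhi] -> 8 lines: ttcy umexr ghgt bkcp xhi dzzdi hceq jvyb
Hunk 3: at line 2 remove [bkcp,xhi,dzzdi] add [qft] -> 6 lines: ttcy umexr ghgt qft hceq jvyb
Final line 2: umexr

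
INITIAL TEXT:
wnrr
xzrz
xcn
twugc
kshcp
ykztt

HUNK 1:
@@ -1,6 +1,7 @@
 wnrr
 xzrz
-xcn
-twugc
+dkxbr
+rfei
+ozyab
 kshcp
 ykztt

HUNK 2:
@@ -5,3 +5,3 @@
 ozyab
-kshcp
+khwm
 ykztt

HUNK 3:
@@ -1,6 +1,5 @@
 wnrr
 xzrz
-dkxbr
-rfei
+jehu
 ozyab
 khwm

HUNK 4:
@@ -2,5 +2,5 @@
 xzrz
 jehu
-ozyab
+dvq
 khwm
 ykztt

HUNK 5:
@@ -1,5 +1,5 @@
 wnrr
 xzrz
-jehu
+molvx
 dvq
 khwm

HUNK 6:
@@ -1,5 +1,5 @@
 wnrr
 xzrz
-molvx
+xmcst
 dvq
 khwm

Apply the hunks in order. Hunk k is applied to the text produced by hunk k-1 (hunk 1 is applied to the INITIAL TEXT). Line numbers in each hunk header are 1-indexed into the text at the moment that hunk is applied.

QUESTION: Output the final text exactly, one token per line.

Answer: wnrr
xzrz
xmcst
dvq
khwm
ykztt

Derivation:
Hunk 1: at line 1 remove [xcn,twugc] add [dkxbr,rfei,ozyab] -> 7 lines: wnrr xzrz dkxbr rfei ozyab kshcp ykztt
Hunk 2: at line 5 remove [kshcp] add [khwm] -> 7 lines: wnrr xzrz dkxbr rfei ozyab khwm ykztt
Hunk 3: at line 1 remove [dkxbr,rfei] add [jehu] -> 6 lines: wnrr xzrz jehu ozyab khwm ykztt
Hunk 4: at line 2 remove [ozyab] add [dvq] -> 6 lines: wnrr xzrz jehu dvq khwm ykztt
Hunk 5: at line 1 remove [jehu] add [molvx] -> 6 lines: wnrr xzrz molvx dvq khwm ykztt
Hunk 6: at line 1 remove [molvx] add [xmcst] -> 6 lines: wnrr xzrz xmcst dvq khwm ykztt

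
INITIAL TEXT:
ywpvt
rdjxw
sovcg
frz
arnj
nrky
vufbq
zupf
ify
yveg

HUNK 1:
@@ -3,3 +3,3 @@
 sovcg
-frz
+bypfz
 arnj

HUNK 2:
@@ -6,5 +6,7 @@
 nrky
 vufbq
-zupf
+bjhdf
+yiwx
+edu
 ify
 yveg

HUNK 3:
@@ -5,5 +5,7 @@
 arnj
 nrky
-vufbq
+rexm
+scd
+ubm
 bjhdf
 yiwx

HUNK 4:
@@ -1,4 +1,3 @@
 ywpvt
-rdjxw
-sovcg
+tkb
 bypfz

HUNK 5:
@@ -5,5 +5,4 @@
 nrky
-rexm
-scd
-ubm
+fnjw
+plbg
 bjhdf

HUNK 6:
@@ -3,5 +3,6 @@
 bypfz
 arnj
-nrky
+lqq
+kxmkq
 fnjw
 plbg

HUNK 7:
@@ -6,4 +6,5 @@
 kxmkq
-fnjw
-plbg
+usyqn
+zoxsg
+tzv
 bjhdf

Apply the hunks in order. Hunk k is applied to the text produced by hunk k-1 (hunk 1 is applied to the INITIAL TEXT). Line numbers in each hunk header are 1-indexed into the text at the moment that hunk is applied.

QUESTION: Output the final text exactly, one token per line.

Hunk 1: at line 3 remove [frz] add [bypfz] -> 10 lines: ywpvt rdjxw sovcg bypfz arnj nrky vufbq zupf ify yveg
Hunk 2: at line 6 remove [zupf] add [bjhdf,yiwx,edu] -> 12 lines: ywpvt rdjxw sovcg bypfz arnj nrky vufbq bjhdf yiwx edu ify yveg
Hunk 3: at line 5 remove [vufbq] add [rexm,scd,ubm] -> 14 lines: ywpvt rdjxw sovcg bypfz arnj nrky rexm scd ubm bjhdf yiwx edu ify yveg
Hunk 4: at line 1 remove [rdjxw,sovcg] add [tkb] -> 13 lines: ywpvt tkb bypfz arnj nrky rexm scd ubm bjhdf yiwx edu ify yveg
Hunk 5: at line 5 remove [rexm,scd,ubm] add [fnjw,plbg] -> 12 lines: ywpvt tkb bypfz arnj nrky fnjw plbg bjhdf yiwx edu ify yveg
Hunk 6: at line 3 remove [nrky] add [lqq,kxmkq] -> 13 lines: ywpvt tkb bypfz arnj lqq kxmkq fnjw plbg bjhdf yiwx edu ify yveg
Hunk 7: at line 6 remove [fnjw,plbg] add [usyqn,zoxsg,tzv] -> 14 lines: ywpvt tkb bypfz arnj lqq kxmkq usyqn zoxsg tzv bjhdf yiwx edu ify yveg

Answer: ywpvt
tkb
bypfz
arnj
lqq
kxmkq
usyqn
zoxsg
tzv
bjhdf
yiwx
edu
ify
yveg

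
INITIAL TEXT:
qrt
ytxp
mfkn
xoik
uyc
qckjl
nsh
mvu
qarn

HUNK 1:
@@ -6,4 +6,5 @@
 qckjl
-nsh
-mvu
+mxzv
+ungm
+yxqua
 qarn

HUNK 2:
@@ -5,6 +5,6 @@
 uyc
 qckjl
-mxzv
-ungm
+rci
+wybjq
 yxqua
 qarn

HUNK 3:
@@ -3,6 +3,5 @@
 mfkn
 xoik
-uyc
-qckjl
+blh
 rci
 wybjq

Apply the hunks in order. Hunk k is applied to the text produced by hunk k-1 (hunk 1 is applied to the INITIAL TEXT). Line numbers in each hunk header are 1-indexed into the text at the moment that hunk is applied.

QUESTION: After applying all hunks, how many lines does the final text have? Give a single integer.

Hunk 1: at line 6 remove [nsh,mvu] add [mxzv,ungm,yxqua] -> 10 lines: qrt ytxp mfkn xoik uyc qckjl mxzv ungm yxqua qarn
Hunk 2: at line 5 remove [mxzv,ungm] add [rci,wybjq] -> 10 lines: qrt ytxp mfkn xoik uyc qckjl rci wybjq yxqua qarn
Hunk 3: at line 3 remove [uyc,qckjl] add [blh] -> 9 lines: qrt ytxp mfkn xoik blh rci wybjq yxqua qarn
Final line count: 9

Answer: 9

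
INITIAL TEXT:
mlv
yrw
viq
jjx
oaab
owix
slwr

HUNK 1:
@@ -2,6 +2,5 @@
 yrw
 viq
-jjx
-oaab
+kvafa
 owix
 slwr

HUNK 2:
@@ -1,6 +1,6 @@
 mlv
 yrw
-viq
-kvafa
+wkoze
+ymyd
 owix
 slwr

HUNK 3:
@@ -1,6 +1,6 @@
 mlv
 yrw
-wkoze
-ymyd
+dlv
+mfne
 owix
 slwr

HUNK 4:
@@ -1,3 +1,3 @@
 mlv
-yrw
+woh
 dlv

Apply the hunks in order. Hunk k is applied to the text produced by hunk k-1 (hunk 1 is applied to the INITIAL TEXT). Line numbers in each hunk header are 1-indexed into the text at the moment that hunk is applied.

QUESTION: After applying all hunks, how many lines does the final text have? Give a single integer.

Hunk 1: at line 2 remove [jjx,oaab] add [kvafa] -> 6 lines: mlv yrw viq kvafa owix slwr
Hunk 2: at line 1 remove [viq,kvafa] add [wkoze,ymyd] -> 6 lines: mlv yrw wkoze ymyd owix slwr
Hunk 3: at line 1 remove [wkoze,ymyd] add [dlv,mfne] -> 6 lines: mlv yrw dlv mfne owix slwr
Hunk 4: at line 1 remove [yrw] add [woh] -> 6 lines: mlv woh dlv mfne owix slwr
Final line count: 6

Answer: 6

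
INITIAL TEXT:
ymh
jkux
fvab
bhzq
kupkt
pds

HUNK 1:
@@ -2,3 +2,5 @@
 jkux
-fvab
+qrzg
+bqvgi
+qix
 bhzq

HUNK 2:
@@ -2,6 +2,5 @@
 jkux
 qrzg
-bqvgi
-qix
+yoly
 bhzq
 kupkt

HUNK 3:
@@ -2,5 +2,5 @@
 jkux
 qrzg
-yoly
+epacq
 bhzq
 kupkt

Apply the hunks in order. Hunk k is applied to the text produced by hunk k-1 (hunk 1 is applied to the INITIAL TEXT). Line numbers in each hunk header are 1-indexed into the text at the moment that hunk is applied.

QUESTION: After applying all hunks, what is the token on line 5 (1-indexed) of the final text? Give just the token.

Hunk 1: at line 2 remove [fvab] add [qrzg,bqvgi,qix] -> 8 lines: ymh jkux qrzg bqvgi qix bhzq kupkt pds
Hunk 2: at line 2 remove [bqvgi,qix] add [yoly] -> 7 lines: ymh jkux qrzg yoly bhzq kupkt pds
Hunk 3: at line 2 remove [yoly] add [epacq] -> 7 lines: ymh jkux qrzg epacq bhzq kupkt pds
Final line 5: bhzq

Answer: bhzq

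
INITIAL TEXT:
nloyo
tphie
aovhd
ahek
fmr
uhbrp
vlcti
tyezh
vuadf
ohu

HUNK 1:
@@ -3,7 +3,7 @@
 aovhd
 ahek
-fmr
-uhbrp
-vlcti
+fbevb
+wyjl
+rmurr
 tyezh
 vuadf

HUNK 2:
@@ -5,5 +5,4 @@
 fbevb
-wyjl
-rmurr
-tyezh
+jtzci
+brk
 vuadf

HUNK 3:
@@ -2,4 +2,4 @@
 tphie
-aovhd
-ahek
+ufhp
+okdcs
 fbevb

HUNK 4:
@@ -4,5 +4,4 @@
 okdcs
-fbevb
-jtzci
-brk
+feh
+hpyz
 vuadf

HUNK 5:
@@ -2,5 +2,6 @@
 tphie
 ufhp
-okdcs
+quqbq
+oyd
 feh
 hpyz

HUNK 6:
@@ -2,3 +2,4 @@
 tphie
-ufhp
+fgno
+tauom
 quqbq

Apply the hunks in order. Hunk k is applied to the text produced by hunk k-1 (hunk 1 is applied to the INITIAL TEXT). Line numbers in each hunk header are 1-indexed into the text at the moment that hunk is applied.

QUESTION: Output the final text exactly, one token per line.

Hunk 1: at line 3 remove [fmr,uhbrp,vlcti] add [fbevb,wyjl,rmurr] -> 10 lines: nloyo tphie aovhd ahek fbevb wyjl rmurr tyezh vuadf ohu
Hunk 2: at line 5 remove [wyjl,rmurr,tyezh] add [jtzci,brk] -> 9 lines: nloyo tphie aovhd ahek fbevb jtzci brk vuadf ohu
Hunk 3: at line 2 remove [aovhd,ahek] add [ufhp,okdcs] -> 9 lines: nloyo tphie ufhp okdcs fbevb jtzci brk vuadf ohu
Hunk 4: at line 4 remove [fbevb,jtzci,brk] add [feh,hpyz] -> 8 lines: nloyo tphie ufhp okdcs feh hpyz vuadf ohu
Hunk 5: at line 2 remove [okdcs] add [quqbq,oyd] -> 9 lines: nloyo tphie ufhp quqbq oyd feh hpyz vuadf ohu
Hunk 6: at line 2 remove [ufhp] add [fgno,tauom] -> 10 lines: nloyo tphie fgno tauom quqbq oyd feh hpyz vuadf ohu

Answer: nloyo
tphie
fgno
tauom
quqbq
oyd
feh
hpyz
vuadf
ohu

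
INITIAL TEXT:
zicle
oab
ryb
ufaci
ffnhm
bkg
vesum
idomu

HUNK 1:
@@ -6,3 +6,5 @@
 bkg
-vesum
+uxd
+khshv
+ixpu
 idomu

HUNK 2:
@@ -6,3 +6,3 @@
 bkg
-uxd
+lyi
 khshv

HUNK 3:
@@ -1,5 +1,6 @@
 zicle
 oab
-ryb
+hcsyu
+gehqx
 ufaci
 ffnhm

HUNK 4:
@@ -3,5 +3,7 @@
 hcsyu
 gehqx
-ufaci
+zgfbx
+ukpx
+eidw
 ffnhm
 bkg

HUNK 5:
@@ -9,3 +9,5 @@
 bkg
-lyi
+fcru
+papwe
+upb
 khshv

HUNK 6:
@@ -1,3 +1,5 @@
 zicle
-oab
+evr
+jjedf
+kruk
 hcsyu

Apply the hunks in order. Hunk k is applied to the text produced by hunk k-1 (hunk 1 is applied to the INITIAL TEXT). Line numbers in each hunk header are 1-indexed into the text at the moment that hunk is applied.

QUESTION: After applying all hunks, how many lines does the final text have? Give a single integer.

Hunk 1: at line 6 remove [vesum] add [uxd,khshv,ixpu] -> 10 lines: zicle oab ryb ufaci ffnhm bkg uxd khshv ixpu idomu
Hunk 2: at line 6 remove [uxd] add [lyi] -> 10 lines: zicle oab ryb ufaci ffnhm bkg lyi khshv ixpu idomu
Hunk 3: at line 1 remove [ryb] add [hcsyu,gehqx] -> 11 lines: zicle oab hcsyu gehqx ufaci ffnhm bkg lyi khshv ixpu idomu
Hunk 4: at line 3 remove [ufaci] add [zgfbx,ukpx,eidw] -> 13 lines: zicle oab hcsyu gehqx zgfbx ukpx eidw ffnhm bkg lyi khshv ixpu idomu
Hunk 5: at line 9 remove [lyi] add [fcru,papwe,upb] -> 15 lines: zicle oab hcsyu gehqx zgfbx ukpx eidw ffnhm bkg fcru papwe upb khshv ixpu idomu
Hunk 6: at line 1 remove [oab] add [evr,jjedf,kruk] -> 17 lines: zicle evr jjedf kruk hcsyu gehqx zgfbx ukpx eidw ffnhm bkg fcru papwe upb khshv ixpu idomu
Final line count: 17

Answer: 17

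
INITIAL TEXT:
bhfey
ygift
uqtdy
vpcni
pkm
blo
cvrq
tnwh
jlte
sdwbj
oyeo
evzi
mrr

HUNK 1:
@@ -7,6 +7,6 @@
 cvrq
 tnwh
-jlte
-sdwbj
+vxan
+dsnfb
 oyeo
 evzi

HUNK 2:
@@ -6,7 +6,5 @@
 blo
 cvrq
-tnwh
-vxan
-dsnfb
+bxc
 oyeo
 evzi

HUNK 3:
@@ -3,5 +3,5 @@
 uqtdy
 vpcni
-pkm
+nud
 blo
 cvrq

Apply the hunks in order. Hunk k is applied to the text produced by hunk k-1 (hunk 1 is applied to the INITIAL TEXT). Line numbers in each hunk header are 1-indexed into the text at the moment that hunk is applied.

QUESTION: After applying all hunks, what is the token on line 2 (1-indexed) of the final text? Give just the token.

Answer: ygift

Derivation:
Hunk 1: at line 7 remove [jlte,sdwbj] add [vxan,dsnfb] -> 13 lines: bhfey ygift uqtdy vpcni pkm blo cvrq tnwh vxan dsnfb oyeo evzi mrr
Hunk 2: at line 6 remove [tnwh,vxan,dsnfb] add [bxc] -> 11 lines: bhfey ygift uqtdy vpcni pkm blo cvrq bxc oyeo evzi mrr
Hunk 3: at line 3 remove [pkm] add [nud] -> 11 lines: bhfey ygift uqtdy vpcni nud blo cvrq bxc oyeo evzi mrr
Final line 2: ygift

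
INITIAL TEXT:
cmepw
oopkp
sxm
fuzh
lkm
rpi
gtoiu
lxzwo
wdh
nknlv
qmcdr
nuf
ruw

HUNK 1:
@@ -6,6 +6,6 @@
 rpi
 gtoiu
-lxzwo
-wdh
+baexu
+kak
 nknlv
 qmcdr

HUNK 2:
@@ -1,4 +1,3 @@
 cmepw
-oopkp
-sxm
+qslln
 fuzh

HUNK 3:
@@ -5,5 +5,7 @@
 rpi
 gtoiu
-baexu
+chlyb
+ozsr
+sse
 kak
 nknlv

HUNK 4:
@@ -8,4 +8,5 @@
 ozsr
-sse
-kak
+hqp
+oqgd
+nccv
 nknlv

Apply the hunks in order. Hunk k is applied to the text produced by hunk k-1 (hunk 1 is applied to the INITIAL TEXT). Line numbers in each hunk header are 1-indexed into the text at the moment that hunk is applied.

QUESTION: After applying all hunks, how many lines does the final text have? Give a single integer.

Hunk 1: at line 6 remove [lxzwo,wdh] add [baexu,kak] -> 13 lines: cmepw oopkp sxm fuzh lkm rpi gtoiu baexu kak nknlv qmcdr nuf ruw
Hunk 2: at line 1 remove [oopkp,sxm] add [qslln] -> 12 lines: cmepw qslln fuzh lkm rpi gtoiu baexu kak nknlv qmcdr nuf ruw
Hunk 3: at line 5 remove [baexu] add [chlyb,ozsr,sse] -> 14 lines: cmepw qslln fuzh lkm rpi gtoiu chlyb ozsr sse kak nknlv qmcdr nuf ruw
Hunk 4: at line 8 remove [sse,kak] add [hqp,oqgd,nccv] -> 15 lines: cmepw qslln fuzh lkm rpi gtoiu chlyb ozsr hqp oqgd nccv nknlv qmcdr nuf ruw
Final line count: 15

Answer: 15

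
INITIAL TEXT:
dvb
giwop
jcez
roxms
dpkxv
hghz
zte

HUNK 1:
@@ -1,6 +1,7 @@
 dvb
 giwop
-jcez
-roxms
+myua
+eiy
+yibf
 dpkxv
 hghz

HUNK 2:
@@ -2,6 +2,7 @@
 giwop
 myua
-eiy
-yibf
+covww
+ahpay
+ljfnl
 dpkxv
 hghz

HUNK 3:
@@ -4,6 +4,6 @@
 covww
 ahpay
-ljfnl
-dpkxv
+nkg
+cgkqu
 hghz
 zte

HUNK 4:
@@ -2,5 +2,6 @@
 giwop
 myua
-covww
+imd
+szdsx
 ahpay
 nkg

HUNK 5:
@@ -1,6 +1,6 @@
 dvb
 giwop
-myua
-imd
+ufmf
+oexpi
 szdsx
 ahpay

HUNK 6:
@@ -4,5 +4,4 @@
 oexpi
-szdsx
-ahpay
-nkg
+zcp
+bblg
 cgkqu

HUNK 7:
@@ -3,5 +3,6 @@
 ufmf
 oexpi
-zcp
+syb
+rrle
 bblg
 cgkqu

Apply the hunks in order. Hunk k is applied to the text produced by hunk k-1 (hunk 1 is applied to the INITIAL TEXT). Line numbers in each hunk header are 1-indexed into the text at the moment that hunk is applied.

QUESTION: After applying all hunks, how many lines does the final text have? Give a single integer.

Hunk 1: at line 1 remove [jcez,roxms] add [myua,eiy,yibf] -> 8 lines: dvb giwop myua eiy yibf dpkxv hghz zte
Hunk 2: at line 2 remove [eiy,yibf] add [covww,ahpay,ljfnl] -> 9 lines: dvb giwop myua covww ahpay ljfnl dpkxv hghz zte
Hunk 3: at line 4 remove [ljfnl,dpkxv] add [nkg,cgkqu] -> 9 lines: dvb giwop myua covww ahpay nkg cgkqu hghz zte
Hunk 4: at line 2 remove [covww] add [imd,szdsx] -> 10 lines: dvb giwop myua imd szdsx ahpay nkg cgkqu hghz zte
Hunk 5: at line 1 remove [myua,imd] add [ufmf,oexpi] -> 10 lines: dvb giwop ufmf oexpi szdsx ahpay nkg cgkqu hghz zte
Hunk 6: at line 4 remove [szdsx,ahpay,nkg] add [zcp,bblg] -> 9 lines: dvb giwop ufmf oexpi zcp bblg cgkqu hghz zte
Hunk 7: at line 3 remove [zcp] add [syb,rrle] -> 10 lines: dvb giwop ufmf oexpi syb rrle bblg cgkqu hghz zte
Final line count: 10

Answer: 10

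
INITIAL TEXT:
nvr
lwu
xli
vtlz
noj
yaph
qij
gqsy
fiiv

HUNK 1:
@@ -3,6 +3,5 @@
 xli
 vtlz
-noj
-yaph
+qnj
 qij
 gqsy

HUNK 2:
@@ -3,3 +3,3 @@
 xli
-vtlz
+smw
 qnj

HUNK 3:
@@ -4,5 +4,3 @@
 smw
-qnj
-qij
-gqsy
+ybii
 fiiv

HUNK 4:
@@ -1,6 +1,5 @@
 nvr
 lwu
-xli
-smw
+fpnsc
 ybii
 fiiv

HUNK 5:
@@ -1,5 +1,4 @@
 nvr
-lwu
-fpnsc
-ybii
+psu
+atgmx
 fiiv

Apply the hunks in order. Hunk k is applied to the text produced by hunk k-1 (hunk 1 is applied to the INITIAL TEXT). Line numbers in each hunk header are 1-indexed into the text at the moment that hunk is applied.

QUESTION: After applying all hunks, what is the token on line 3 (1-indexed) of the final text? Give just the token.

Answer: atgmx

Derivation:
Hunk 1: at line 3 remove [noj,yaph] add [qnj] -> 8 lines: nvr lwu xli vtlz qnj qij gqsy fiiv
Hunk 2: at line 3 remove [vtlz] add [smw] -> 8 lines: nvr lwu xli smw qnj qij gqsy fiiv
Hunk 3: at line 4 remove [qnj,qij,gqsy] add [ybii] -> 6 lines: nvr lwu xli smw ybii fiiv
Hunk 4: at line 1 remove [xli,smw] add [fpnsc] -> 5 lines: nvr lwu fpnsc ybii fiiv
Hunk 5: at line 1 remove [lwu,fpnsc,ybii] add [psu,atgmx] -> 4 lines: nvr psu atgmx fiiv
Final line 3: atgmx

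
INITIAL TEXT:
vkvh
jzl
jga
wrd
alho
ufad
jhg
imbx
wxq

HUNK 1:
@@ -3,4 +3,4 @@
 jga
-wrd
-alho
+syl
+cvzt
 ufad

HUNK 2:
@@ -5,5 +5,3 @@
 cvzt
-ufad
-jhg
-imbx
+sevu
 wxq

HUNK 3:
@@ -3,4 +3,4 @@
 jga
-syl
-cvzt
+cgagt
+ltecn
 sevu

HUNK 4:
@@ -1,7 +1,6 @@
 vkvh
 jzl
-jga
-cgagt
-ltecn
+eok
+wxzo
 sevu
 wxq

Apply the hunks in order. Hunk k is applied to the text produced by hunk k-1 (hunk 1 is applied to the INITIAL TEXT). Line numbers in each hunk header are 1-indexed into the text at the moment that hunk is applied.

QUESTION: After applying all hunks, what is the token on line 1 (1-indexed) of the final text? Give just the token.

Hunk 1: at line 3 remove [wrd,alho] add [syl,cvzt] -> 9 lines: vkvh jzl jga syl cvzt ufad jhg imbx wxq
Hunk 2: at line 5 remove [ufad,jhg,imbx] add [sevu] -> 7 lines: vkvh jzl jga syl cvzt sevu wxq
Hunk 3: at line 3 remove [syl,cvzt] add [cgagt,ltecn] -> 7 lines: vkvh jzl jga cgagt ltecn sevu wxq
Hunk 4: at line 1 remove [jga,cgagt,ltecn] add [eok,wxzo] -> 6 lines: vkvh jzl eok wxzo sevu wxq
Final line 1: vkvh

Answer: vkvh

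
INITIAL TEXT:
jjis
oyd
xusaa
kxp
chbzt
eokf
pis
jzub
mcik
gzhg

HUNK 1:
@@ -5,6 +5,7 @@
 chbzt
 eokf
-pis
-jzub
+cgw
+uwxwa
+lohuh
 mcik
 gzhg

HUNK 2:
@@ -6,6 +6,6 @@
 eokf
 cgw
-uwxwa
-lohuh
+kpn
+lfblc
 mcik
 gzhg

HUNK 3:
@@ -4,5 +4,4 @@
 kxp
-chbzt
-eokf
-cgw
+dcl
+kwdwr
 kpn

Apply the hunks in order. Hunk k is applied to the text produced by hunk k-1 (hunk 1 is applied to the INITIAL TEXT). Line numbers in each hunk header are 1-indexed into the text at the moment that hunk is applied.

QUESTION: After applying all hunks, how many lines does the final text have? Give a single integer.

Answer: 10

Derivation:
Hunk 1: at line 5 remove [pis,jzub] add [cgw,uwxwa,lohuh] -> 11 lines: jjis oyd xusaa kxp chbzt eokf cgw uwxwa lohuh mcik gzhg
Hunk 2: at line 6 remove [uwxwa,lohuh] add [kpn,lfblc] -> 11 lines: jjis oyd xusaa kxp chbzt eokf cgw kpn lfblc mcik gzhg
Hunk 3: at line 4 remove [chbzt,eokf,cgw] add [dcl,kwdwr] -> 10 lines: jjis oyd xusaa kxp dcl kwdwr kpn lfblc mcik gzhg
Final line count: 10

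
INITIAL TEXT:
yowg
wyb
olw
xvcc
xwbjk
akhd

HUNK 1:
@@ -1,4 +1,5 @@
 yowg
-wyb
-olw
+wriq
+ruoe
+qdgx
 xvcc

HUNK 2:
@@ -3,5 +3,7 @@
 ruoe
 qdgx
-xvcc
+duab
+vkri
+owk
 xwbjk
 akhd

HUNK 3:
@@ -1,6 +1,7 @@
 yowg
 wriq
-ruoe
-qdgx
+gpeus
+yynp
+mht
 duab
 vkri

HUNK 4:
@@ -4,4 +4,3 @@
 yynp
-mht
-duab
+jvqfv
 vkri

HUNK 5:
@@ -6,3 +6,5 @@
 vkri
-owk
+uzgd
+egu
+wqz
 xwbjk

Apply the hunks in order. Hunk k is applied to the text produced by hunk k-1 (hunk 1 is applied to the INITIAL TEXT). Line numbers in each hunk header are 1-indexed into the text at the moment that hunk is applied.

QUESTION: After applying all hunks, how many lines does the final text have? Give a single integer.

Answer: 11

Derivation:
Hunk 1: at line 1 remove [wyb,olw] add [wriq,ruoe,qdgx] -> 7 lines: yowg wriq ruoe qdgx xvcc xwbjk akhd
Hunk 2: at line 3 remove [xvcc] add [duab,vkri,owk] -> 9 lines: yowg wriq ruoe qdgx duab vkri owk xwbjk akhd
Hunk 3: at line 1 remove [ruoe,qdgx] add [gpeus,yynp,mht] -> 10 lines: yowg wriq gpeus yynp mht duab vkri owk xwbjk akhd
Hunk 4: at line 4 remove [mht,duab] add [jvqfv] -> 9 lines: yowg wriq gpeus yynp jvqfv vkri owk xwbjk akhd
Hunk 5: at line 6 remove [owk] add [uzgd,egu,wqz] -> 11 lines: yowg wriq gpeus yynp jvqfv vkri uzgd egu wqz xwbjk akhd
Final line count: 11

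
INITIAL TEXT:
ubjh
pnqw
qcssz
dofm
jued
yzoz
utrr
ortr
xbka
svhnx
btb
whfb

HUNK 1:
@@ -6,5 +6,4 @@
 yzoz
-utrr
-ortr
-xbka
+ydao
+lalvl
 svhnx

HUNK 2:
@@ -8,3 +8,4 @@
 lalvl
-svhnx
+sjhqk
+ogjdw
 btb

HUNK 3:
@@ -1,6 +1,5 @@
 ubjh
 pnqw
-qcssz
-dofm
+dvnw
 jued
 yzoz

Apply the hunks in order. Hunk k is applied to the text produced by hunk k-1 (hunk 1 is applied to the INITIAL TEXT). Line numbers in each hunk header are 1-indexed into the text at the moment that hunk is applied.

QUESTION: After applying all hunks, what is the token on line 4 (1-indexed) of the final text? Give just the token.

Answer: jued

Derivation:
Hunk 1: at line 6 remove [utrr,ortr,xbka] add [ydao,lalvl] -> 11 lines: ubjh pnqw qcssz dofm jued yzoz ydao lalvl svhnx btb whfb
Hunk 2: at line 8 remove [svhnx] add [sjhqk,ogjdw] -> 12 lines: ubjh pnqw qcssz dofm jued yzoz ydao lalvl sjhqk ogjdw btb whfb
Hunk 3: at line 1 remove [qcssz,dofm] add [dvnw] -> 11 lines: ubjh pnqw dvnw jued yzoz ydao lalvl sjhqk ogjdw btb whfb
Final line 4: jued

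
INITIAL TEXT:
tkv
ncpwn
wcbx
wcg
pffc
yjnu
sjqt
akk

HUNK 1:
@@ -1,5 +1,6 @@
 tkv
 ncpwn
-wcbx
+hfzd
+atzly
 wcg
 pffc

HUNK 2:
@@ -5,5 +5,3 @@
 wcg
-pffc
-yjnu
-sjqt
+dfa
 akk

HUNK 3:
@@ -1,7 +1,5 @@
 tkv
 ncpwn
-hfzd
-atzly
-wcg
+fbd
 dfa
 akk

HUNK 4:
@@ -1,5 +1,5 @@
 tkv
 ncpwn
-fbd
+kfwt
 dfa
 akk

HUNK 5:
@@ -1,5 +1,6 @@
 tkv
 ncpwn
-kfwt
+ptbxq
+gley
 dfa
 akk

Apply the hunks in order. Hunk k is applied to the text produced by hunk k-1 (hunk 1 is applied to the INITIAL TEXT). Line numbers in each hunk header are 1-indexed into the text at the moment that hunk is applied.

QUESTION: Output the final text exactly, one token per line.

Hunk 1: at line 1 remove [wcbx] add [hfzd,atzly] -> 9 lines: tkv ncpwn hfzd atzly wcg pffc yjnu sjqt akk
Hunk 2: at line 5 remove [pffc,yjnu,sjqt] add [dfa] -> 7 lines: tkv ncpwn hfzd atzly wcg dfa akk
Hunk 3: at line 1 remove [hfzd,atzly,wcg] add [fbd] -> 5 lines: tkv ncpwn fbd dfa akk
Hunk 4: at line 1 remove [fbd] add [kfwt] -> 5 lines: tkv ncpwn kfwt dfa akk
Hunk 5: at line 1 remove [kfwt] add [ptbxq,gley] -> 6 lines: tkv ncpwn ptbxq gley dfa akk

Answer: tkv
ncpwn
ptbxq
gley
dfa
akk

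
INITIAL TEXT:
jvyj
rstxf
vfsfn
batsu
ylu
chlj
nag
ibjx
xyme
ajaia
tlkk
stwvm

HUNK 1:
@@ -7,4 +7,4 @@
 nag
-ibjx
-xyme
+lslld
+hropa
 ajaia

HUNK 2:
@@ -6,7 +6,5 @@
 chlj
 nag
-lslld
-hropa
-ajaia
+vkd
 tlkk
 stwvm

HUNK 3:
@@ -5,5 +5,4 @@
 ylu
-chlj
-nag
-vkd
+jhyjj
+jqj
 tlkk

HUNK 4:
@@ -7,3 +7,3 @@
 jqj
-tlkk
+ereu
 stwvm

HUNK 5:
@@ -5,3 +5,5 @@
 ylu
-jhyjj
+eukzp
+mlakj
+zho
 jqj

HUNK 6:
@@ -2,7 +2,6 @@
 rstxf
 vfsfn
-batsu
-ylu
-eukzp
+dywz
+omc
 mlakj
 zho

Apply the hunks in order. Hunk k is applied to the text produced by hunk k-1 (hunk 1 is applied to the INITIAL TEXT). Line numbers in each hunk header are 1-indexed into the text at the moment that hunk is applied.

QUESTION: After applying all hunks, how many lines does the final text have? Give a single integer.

Answer: 10

Derivation:
Hunk 1: at line 7 remove [ibjx,xyme] add [lslld,hropa] -> 12 lines: jvyj rstxf vfsfn batsu ylu chlj nag lslld hropa ajaia tlkk stwvm
Hunk 2: at line 6 remove [lslld,hropa,ajaia] add [vkd] -> 10 lines: jvyj rstxf vfsfn batsu ylu chlj nag vkd tlkk stwvm
Hunk 3: at line 5 remove [chlj,nag,vkd] add [jhyjj,jqj] -> 9 lines: jvyj rstxf vfsfn batsu ylu jhyjj jqj tlkk stwvm
Hunk 4: at line 7 remove [tlkk] add [ereu] -> 9 lines: jvyj rstxf vfsfn batsu ylu jhyjj jqj ereu stwvm
Hunk 5: at line 5 remove [jhyjj] add [eukzp,mlakj,zho] -> 11 lines: jvyj rstxf vfsfn batsu ylu eukzp mlakj zho jqj ereu stwvm
Hunk 6: at line 2 remove [batsu,ylu,eukzp] add [dywz,omc] -> 10 lines: jvyj rstxf vfsfn dywz omc mlakj zho jqj ereu stwvm
Final line count: 10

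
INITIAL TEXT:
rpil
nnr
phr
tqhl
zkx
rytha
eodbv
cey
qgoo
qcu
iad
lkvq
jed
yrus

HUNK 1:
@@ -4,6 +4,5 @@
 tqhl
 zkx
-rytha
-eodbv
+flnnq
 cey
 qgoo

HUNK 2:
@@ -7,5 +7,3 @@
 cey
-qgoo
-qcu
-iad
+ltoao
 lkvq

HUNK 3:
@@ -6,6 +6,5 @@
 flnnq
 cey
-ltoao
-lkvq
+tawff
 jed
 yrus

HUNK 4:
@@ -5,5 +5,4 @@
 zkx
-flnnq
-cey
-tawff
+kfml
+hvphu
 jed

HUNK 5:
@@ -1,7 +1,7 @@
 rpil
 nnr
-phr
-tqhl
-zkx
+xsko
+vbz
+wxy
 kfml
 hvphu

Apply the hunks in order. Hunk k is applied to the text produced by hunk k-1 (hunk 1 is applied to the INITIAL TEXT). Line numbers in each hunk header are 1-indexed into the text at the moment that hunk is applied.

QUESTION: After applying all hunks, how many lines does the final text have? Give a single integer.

Answer: 9

Derivation:
Hunk 1: at line 4 remove [rytha,eodbv] add [flnnq] -> 13 lines: rpil nnr phr tqhl zkx flnnq cey qgoo qcu iad lkvq jed yrus
Hunk 2: at line 7 remove [qgoo,qcu,iad] add [ltoao] -> 11 lines: rpil nnr phr tqhl zkx flnnq cey ltoao lkvq jed yrus
Hunk 3: at line 6 remove [ltoao,lkvq] add [tawff] -> 10 lines: rpil nnr phr tqhl zkx flnnq cey tawff jed yrus
Hunk 4: at line 5 remove [flnnq,cey,tawff] add [kfml,hvphu] -> 9 lines: rpil nnr phr tqhl zkx kfml hvphu jed yrus
Hunk 5: at line 1 remove [phr,tqhl,zkx] add [xsko,vbz,wxy] -> 9 lines: rpil nnr xsko vbz wxy kfml hvphu jed yrus
Final line count: 9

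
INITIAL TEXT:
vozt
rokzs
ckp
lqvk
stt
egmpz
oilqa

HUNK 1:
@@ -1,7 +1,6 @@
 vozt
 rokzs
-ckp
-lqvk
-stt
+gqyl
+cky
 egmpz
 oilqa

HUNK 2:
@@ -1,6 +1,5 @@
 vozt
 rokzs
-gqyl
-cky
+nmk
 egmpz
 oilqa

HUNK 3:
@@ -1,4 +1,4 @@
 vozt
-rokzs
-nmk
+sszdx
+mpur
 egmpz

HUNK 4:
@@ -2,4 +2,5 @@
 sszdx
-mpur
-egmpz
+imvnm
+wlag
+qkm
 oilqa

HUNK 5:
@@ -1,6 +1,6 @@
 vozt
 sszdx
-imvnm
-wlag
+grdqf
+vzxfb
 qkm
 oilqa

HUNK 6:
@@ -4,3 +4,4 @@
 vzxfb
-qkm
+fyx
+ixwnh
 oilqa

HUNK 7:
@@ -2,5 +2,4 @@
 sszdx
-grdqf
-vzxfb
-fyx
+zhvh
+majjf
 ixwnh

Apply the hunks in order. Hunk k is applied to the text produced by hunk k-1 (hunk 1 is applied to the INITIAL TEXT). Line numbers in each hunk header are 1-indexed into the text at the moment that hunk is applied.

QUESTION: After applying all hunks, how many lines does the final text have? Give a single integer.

Answer: 6

Derivation:
Hunk 1: at line 1 remove [ckp,lqvk,stt] add [gqyl,cky] -> 6 lines: vozt rokzs gqyl cky egmpz oilqa
Hunk 2: at line 1 remove [gqyl,cky] add [nmk] -> 5 lines: vozt rokzs nmk egmpz oilqa
Hunk 3: at line 1 remove [rokzs,nmk] add [sszdx,mpur] -> 5 lines: vozt sszdx mpur egmpz oilqa
Hunk 4: at line 2 remove [mpur,egmpz] add [imvnm,wlag,qkm] -> 6 lines: vozt sszdx imvnm wlag qkm oilqa
Hunk 5: at line 1 remove [imvnm,wlag] add [grdqf,vzxfb] -> 6 lines: vozt sszdx grdqf vzxfb qkm oilqa
Hunk 6: at line 4 remove [qkm] add [fyx,ixwnh] -> 7 lines: vozt sszdx grdqf vzxfb fyx ixwnh oilqa
Hunk 7: at line 2 remove [grdqf,vzxfb,fyx] add [zhvh,majjf] -> 6 lines: vozt sszdx zhvh majjf ixwnh oilqa
Final line count: 6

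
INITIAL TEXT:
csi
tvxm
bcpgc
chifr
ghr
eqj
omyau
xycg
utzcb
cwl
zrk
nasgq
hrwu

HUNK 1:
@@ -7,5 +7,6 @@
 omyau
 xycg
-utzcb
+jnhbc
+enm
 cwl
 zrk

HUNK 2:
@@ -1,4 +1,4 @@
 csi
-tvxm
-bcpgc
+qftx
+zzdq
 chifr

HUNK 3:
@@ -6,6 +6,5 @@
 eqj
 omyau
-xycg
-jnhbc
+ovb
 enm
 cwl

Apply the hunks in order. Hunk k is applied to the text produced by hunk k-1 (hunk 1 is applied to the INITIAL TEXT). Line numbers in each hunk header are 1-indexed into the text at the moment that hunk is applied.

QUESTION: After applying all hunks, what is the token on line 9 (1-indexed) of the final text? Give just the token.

Answer: enm

Derivation:
Hunk 1: at line 7 remove [utzcb] add [jnhbc,enm] -> 14 lines: csi tvxm bcpgc chifr ghr eqj omyau xycg jnhbc enm cwl zrk nasgq hrwu
Hunk 2: at line 1 remove [tvxm,bcpgc] add [qftx,zzdq] -> 14 lines: csi qftx zzdq chifr ghr eqj omyau xycg jnhbc enm cwl zrk nasgq hrwu
Hunk 3: at line 6 remove [xycg,jnhbc] add [ovb] -> 13 lines: csi qftx zzdq chifr ghr eqj omyau ovb enm cwl zrk nasgq hrwu
Final line 9: enm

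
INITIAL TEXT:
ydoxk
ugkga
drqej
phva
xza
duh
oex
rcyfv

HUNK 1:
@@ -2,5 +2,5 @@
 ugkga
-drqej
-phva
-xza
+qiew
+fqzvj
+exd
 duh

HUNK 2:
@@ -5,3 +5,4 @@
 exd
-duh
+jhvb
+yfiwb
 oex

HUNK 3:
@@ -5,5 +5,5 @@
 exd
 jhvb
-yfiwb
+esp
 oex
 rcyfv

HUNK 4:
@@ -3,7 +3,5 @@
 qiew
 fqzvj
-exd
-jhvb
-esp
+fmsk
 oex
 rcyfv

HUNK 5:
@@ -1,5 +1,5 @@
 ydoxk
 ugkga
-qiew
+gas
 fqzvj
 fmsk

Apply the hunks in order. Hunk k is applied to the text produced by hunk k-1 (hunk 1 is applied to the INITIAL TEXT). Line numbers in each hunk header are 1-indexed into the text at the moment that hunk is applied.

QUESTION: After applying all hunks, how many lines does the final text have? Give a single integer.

Hunk 1: at line 2 remove [drqej,phva,xza] add [qiew,fqzvj,exd] -> 8 lines: ydoxk ugkga qiew fqzvj exd duh oex rcyfv
Hunk 2: at line 5 remove [duh] add [jhvb,yfiwb] -> 9 lines: ydoxk ugkga qiew fqzvj exd jhvb yfiwb oex rcyfv
Hunk 3: at line 5 remove [yfiwb] add [esp] -> 9 lines: ydoxk ugkga qiew fqzvj exd jhvb esp oex rcyfv
Hunk 4: at line 3 remove [exd,jhvb,esp] add [fmsk] -> 7 lines: ydoxk ugkga qiew fqzvj fmsk oex rcyfv
Hunk 5: at line 1 remove [qiew] add [gas] -> 7 lines: ydoxk ugkga gas fqzvj fmsk oex rcyfv
Final line count: 7

Answer: 7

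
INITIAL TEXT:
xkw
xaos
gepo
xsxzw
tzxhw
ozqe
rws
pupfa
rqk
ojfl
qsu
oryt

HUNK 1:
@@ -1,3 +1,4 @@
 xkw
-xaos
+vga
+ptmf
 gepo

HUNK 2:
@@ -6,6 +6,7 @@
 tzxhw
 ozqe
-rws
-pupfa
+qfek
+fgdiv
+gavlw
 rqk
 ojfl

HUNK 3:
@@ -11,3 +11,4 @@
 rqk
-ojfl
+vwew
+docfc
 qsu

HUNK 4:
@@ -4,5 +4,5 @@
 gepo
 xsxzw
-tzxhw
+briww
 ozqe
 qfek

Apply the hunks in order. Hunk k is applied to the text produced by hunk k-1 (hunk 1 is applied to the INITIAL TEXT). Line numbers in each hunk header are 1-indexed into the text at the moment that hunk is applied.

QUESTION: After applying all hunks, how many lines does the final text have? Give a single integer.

Hunk 1: at line 1 remove [xaos] add [vga,ptmf] -> 13 lines: xkw vga ptmf gepo xsxzw tzxhw ozqe rws pupfa rqk ojfl qsu oryt
Hunk 2: at line 6 remove [rws,pupfa] add [qfek,fgdiv,gavlw] -> 14 lines: xkw vga ptmf gepo xsxzw tzxhw ozqe qfek fgdiv gavlw rqk ojfl qsu oryt
Hunk 3: at line 11 remove [ojfl] add [vwew,docfc] -> 15 lines: xkw vga ptmf gepo xsxzw tzxhw ozqe qfek fgdiv gavlw rqk vwew docfc qsu oryt
Hunk 4: at line 4 remove [tzxhw] add [briww] -> 15 lines: xkw vga ptmf gepo xsxzw briww ozqe qfek fgdiv gavlw rqk vwew docfc qsu oryt
Final line count: 15

Answer: 15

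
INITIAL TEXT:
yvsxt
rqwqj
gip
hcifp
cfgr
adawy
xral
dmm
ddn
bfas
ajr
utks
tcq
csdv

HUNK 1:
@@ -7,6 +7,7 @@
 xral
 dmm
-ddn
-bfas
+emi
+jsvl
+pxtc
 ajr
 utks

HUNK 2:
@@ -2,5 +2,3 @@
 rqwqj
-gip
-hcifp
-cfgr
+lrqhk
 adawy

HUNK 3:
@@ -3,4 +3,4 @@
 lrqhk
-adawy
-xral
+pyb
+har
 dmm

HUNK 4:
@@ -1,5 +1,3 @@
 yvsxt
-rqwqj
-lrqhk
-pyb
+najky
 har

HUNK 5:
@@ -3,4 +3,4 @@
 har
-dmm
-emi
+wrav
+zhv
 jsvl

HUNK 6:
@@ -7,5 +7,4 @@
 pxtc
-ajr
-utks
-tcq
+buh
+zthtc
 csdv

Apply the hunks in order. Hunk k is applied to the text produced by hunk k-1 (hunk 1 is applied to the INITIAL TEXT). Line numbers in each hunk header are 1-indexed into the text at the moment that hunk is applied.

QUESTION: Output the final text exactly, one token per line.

Answer: yvsxt
najky
har
wrav
zhv
jsvl
pxtc
buh
zthtc
csdv

Derivation:
Hunk 1: at line 7 remove [ddn,bfas] add [emi,jsvl,pxtc] -> 15 lines: yvsxt rqwqj gip hcifp cfgr adawy xral dmm emi jsvl pxtc ajr utks tcq csdv
Hunk 2: at line 2 remove [gip,hcifp,cfgr] add [lrqhk] -> 13 lines: yvsxt rqwqj lrqhk adawy xral dmm emi jsvl pxtc ajr utks tcq csdv
Hunk 3: at line 3 remove [adawy,xral] add [pyb,har] -> 13 lines: yvsxt rqwqj lrqhk pyb har dmm emi jsvl pxtc ajr utks tcq csdv
Hunk 4: at line 1 remove [rqwqj,lrqhk,pyb] add [najky] -> 11 lines: yvsxt najky har dmm emi jsvl pxtc ajr utks tcq csdv
Hunk 5: at line 3 remove [dmm,emi] add [wrav,zhv] -> 11 lines: yvsxt najky har wrav zhv jsvl pxtc ajr utks tcq csdv
Hunk 6: at line 7 remove [ajr,utks,tcq] add [buh,zthtc] -> 10 lines: yvsxt najky har wrav zhv jsvl pxtc buh zthtc csdv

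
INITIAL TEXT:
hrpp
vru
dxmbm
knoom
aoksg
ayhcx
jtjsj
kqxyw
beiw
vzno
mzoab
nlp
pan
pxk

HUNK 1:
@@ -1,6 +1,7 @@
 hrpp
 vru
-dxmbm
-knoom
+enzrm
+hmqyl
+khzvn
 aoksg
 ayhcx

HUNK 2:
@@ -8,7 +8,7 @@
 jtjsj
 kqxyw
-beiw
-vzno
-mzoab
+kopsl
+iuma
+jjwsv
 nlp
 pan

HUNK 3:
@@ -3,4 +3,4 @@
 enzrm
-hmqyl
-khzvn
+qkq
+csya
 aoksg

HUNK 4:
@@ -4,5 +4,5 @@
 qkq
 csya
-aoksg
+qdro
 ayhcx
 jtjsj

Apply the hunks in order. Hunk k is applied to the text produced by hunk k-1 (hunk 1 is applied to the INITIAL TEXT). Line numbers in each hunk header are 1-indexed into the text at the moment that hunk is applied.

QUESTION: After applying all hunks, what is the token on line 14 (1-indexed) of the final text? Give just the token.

Hunk 1: at line 1 remove [dxmbm,knoom] add [enzrm,hmqyl,khzvn] -> 15 lines: hrpp vru enzrm hmqyl khzvn aoksg ayhcx jtjsj kqxyw beiw vzno mzoab nlp pan pxk
Hunk 2: at line 8 remove [beiw,vzno,mzoab] add [kopsl,iuma,jjwsv] -> 15 lines: hrpp vru enzrm hmqyl khzvn aoksg ayhcx jtjsj kqxyw kopsl iuma jjwsv nlp pan pxk
Hunk 3: at line 3 remove [hmqyl,khzvn] add [qkq,csya] -> 15 lines: hrpp vru enzrm qkq csya aoksg ayhcx jtjsj kqxyw kopsl iuma jjwsv nlp pan pxk
Hunk 4: at line 4 remove [aoksg] add [qdro] -> 15 lines: hrpp vru enzrm qkq csya qdro ayhcx jtjsj kqxyw kopsl iuma jjwsv nlp pan pxk
Final line 14: pan

Answer: pan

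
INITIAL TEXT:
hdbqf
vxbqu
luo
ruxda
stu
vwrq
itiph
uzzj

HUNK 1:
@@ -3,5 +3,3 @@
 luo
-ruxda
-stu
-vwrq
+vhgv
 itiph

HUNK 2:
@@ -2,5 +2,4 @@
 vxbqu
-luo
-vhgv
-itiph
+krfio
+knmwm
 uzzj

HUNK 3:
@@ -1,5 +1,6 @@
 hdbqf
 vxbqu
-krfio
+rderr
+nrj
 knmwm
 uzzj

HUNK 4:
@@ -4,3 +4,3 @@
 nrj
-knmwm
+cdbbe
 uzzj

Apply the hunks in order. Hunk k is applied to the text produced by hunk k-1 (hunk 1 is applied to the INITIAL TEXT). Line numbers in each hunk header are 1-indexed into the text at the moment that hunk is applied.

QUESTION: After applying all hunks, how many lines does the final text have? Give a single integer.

Hunk 1: at line 3 remove [ruxda,stu,vwrq] add [vhgv] -> 6 lines: hdbqf vxbqu luo vhgv itiph uzzj
Hunk 2: at line 2 remove [luo,vhgv,itiph] add [krfio,knmwm] -> 5 lines: hdbqf vxbqu krfio knmwm uzzj
Hunk 3: at line 1 remove [krfio] add [rderr,nrj] -> 6 lines: hdbqf vxbqu rderr nrj knmwm uzzj
Hunk 4: at line 4 remove [knmwm] add [cdbbe] -> 6 lines: hdbqf vxbqu rderr nrj cdbbe uzzj
Final line count: 6

Answer: 6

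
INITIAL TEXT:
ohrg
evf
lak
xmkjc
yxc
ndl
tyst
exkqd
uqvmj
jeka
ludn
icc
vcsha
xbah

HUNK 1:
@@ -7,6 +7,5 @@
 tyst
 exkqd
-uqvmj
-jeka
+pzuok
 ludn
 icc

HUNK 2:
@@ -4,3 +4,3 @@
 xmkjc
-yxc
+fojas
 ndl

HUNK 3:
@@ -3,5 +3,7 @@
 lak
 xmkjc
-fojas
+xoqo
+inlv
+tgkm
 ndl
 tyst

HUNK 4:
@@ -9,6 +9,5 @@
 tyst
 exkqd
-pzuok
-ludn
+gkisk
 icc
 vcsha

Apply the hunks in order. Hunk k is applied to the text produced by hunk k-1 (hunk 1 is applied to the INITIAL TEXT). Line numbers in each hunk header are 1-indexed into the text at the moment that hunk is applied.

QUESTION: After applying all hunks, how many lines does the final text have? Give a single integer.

Hunk 1: at line 7 remove [uqvmj,jeka] add [pzuok] -> 13 lines: ohrg evf lak xmkjc yxc ndl tyst exkqd pzuok ludn icc vcsha xbah
Hunk 2: at line 4 remove [yxc] add [fojas] -> 13 lines: ohrg evf lak xmkjc fojas ndl tyst exkqd pzuok ludn icc vcsha xbah
Hunk 3: at line 3 remove [fojas] add [xoqo,inlv,tgkm] -> 15 lines: ohrg evf lak xmkjc xoqo inlv tgkm ndl tyst exkqd pzuok ludn icc vcsha xbah
Hunk 4: at line 9 remove [pzuok,ludn] add [gkisk] -> 14 lines: ohrg evf lak xmkjc xoqo inlv tgkm ndl tyst exkqd gkisk icc vcsha xbah
Final line count: 14

Answer: 14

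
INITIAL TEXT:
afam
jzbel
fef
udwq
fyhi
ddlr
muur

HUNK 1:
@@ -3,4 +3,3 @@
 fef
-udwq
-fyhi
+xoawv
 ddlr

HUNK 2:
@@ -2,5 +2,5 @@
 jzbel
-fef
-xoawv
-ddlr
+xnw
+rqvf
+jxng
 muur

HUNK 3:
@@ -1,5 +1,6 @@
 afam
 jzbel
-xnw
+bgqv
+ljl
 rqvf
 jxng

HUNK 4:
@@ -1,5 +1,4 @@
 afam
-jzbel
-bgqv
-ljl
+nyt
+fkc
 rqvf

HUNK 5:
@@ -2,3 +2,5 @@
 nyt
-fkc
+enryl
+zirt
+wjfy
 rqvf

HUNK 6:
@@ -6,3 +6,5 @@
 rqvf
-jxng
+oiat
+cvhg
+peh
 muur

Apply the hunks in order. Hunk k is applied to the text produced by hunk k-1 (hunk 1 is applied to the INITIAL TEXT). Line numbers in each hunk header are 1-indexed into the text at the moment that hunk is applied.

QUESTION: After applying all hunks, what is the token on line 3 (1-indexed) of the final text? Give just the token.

Hunk 1: at line 3 remove [udwq,fyhi] add [xoawv] -> 6 lines: afam jzbel fef xoawv ddlr muur
Hunk 2: at line 2 remove [fef,xoawv,ddlr] add [xnw,rqvf,jxng] -> 6 lines: afam jzbel xnw rqvf jxng muur
Hunk 3: at line 1 remove [xnw] add [bgqv,ljl] -> 7 lines: afam jzbel bgqv ljl rqvf jxng muur
Hunk 4: at line 1 remove [jzbel,bgqv,ljl] add [nyt,fkc] -> 6 lines: afam nyt fkc rqvf jxng muur
Hunk 5: at line 2 remove [fkc] add [enryl,zirt,wjfy] -> 8 lines: afam nyt enryl zirt wjfy rqvf jxng muur
Hunk 6: at line 6 remove [jxng] add [oiat,cvhg,peh] -> 10 lines: afam nyt enryl zirt wjfy rqvf oiat cvhg peh muur
Final line 3: enryl

Answer: enryl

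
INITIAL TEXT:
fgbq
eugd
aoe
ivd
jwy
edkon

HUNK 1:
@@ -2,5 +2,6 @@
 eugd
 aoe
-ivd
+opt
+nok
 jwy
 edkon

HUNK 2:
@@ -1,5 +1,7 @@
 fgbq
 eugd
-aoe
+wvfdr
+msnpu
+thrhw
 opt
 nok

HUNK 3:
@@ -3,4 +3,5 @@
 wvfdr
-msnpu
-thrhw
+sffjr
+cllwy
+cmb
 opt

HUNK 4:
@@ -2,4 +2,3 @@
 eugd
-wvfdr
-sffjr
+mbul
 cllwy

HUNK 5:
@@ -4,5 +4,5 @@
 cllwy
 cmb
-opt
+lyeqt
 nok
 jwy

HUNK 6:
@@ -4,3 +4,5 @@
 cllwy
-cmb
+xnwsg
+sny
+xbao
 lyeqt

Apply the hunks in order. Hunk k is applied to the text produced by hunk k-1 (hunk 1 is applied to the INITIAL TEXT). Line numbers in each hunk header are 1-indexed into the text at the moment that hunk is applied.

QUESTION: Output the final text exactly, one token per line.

Hunk 1: at line 2 remove [ivd] add [opt,nok] -> 7 lines: fgbq eugd aoe opt nok jwy edkon
Hunk 2: at line 1 remove [aoe] add [wvfdr,msnpu,thrhw] -> 9 lines: fgbq eugd wvfdr msnpu thrhw opt nok jwy edkon
Hunk 3: at line 3 remove [msnpu,thrhw] add [sffjr,cllwy,cmb] -> 10 lines: fgbq eugd wvfdr sffjr cllwy cmb opt nok jwy edkon
Hunk 4: at line 2 remove [wvfdr,sffjr] add [mbul] -> 9 lines: fgbq eugd mbul cllwy cmb opt nok jwy edkon
Hunk 5: at line 4 remove [opt] add [lyeqt] -> 9 lines: fgbq eugd mbul cllwy cmb lyeqt nok jwy edkon
Hunk 6: at line 4 remove [cmb] add [xnwsg,sny,xbao] -> 11 lines: fgbq eugd mbul cllwy xnwsg sny xbao lyeqt nok jwy edkon

Answer: fgbq
eugd
mbul
cllwy
xnwsg
sny
xbao
lyeqt
nok
jwy
edkon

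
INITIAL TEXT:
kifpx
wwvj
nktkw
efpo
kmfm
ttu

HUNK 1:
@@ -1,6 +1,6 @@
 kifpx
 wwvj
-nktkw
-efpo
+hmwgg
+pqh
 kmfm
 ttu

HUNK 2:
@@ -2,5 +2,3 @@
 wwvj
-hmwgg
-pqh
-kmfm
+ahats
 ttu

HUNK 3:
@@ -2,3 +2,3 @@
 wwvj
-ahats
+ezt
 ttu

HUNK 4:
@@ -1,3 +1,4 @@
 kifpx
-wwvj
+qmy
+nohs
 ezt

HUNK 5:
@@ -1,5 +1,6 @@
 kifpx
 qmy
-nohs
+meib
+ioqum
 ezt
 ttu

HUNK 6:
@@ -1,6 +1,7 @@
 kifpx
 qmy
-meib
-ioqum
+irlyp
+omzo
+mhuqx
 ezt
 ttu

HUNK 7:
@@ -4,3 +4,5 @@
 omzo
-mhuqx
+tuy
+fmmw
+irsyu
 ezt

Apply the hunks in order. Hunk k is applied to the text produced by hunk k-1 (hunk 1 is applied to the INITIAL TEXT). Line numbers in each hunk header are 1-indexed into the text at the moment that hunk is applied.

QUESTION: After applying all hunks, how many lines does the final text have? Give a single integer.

Hunk 1: at line 1 remove [nktkw,efpo] add [hmwgg,pqh] -> 6 lines: kifpx wwvj hmwgg pqh kmfm ttu
Hunk 2: at line 2 remove [hmwgg,pqh,kmfm] add [ahats] -> 4 lines: kifpx wwvj ahats ttu
Hunk 3: at line 2 remove [ahats] add [ezt] -> 4 lines: kifpx wwvj ezt ttu
Hunk 4: at line 1 remove [wwvj] add [qmy,nohs] -> 5 lines: kifpx qmy nohs ezt ttu
Hunk 5: at line 1 remove [nohs] add [meib,ioqum] -> 6 lines: kifpx qmy meib ioqum ezt ttu
Hunk 6: at line 1 remove [meib,ioqum] add [irlyp,omzo,mhuqx] -> 7 lines: kifpx qmy irlyp omzo mhuqx ezt ttu
Hunk 7: at line 4 remove [mhuqx] add [tuy,fmmw,irsyu] -> 9 lines: kifpx qmy irlyp omzo tuy fmmw irsyu ezt ttu
Final line count: 9

Answer: 9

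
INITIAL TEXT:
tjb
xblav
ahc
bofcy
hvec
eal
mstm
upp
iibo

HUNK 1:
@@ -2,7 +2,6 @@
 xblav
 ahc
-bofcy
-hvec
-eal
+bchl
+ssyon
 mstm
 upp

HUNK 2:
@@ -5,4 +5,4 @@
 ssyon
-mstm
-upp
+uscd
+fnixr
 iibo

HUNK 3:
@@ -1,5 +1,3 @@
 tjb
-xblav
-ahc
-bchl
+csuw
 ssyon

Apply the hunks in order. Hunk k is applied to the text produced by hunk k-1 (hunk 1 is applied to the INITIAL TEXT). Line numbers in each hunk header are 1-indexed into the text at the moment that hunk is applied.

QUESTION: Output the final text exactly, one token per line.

Hunk 1: at line 2 remove [bofcy,hvec,eal] add [bchl,ssyon] -> 8 lines: tjb xblav ahc bchl ssyon mstm upp iibo
Hunk 2: at line 5 remove [mstm,upp] add [uscd,fnixr] -> 8 lines: tjb xblav ahc bchl ssyon uscd fnixr iibo
Hunk 3: at line 1 remove [xblav,ahc,bchl] add [csuw] -> 6 lines: tjb csuw ssyon uscd fnixr iibo

Answer: tjb
csuw
ssyon
uscd
fnixr
iibo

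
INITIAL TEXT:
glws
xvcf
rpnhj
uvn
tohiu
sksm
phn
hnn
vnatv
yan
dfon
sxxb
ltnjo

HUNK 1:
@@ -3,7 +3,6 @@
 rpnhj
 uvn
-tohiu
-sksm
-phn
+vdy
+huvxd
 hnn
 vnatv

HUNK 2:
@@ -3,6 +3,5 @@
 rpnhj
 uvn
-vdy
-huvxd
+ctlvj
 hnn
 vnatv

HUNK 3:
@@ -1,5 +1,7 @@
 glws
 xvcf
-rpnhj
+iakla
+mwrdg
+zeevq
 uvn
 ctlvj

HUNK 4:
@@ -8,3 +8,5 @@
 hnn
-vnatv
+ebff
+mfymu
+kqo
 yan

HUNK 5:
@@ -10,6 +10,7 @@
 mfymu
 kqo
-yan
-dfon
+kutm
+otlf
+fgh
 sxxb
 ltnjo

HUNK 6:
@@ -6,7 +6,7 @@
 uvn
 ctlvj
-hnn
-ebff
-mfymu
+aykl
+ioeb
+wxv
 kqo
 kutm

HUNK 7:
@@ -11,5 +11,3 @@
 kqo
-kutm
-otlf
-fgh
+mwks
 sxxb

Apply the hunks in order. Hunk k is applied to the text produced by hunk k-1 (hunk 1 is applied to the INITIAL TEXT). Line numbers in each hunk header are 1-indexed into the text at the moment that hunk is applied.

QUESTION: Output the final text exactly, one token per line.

Hunk 1: at line 3 remove [tohiu,sksm,phn] add [vdy,huvxd] -> 12 lines: glws xvcf rpnhj uvn vdy huvxd hnn vnatv yan dfon sxxb ltnjo
Hunk 2: at line 3 remove [vdy,huvxd] add [ctlvj] -> 11 lines: glws xvcf rpnhj uvn ctlvj hnn vnatv yan dfon sxxb ltnjo
Hunk 3: at line 1 remove [rpnhj] add [iakla,mwrdg,zeevq] -> 13 lines: glws xvcf iakla mwrdg zeevq uvn ctlvj hnn vnatv yan dfon sxxb ltnjo
Hunk 4: at line 8 remove [vnatv] add [ebff,mfymu,kqo] -> 15 lines: glws xvcf iakla mwrdg zeevq uvn ctlvj hnn ebff mfymu kqo yan dfon sxxb ltnjo
Hunk 5: at line 10 remove [yan,dfon] add [kutm,otlf,fgh] -> 16 lines: glws xvcf iakla mwrdg zeevq uvn ctlvj hnn ebff mfymu kqo kutm otlf fgh sxxb ltnjo
Hunk 6: at line 6 remove [hnn,ebff,mfymu] add [aykl,ioeb,wxv] -> 16 lines: glws xvcf iakla mwrdg zeevq uvn ctlvj aykl ioeb wxv kqo kutm otlf fgh sxxb ltnjo
Hunk 7: at line 11 remove [kutm,otlf,fgh] add [mwks] -> 14 lines: glws xvcf iakla mwrdg zeevq uvn ctlvj aykl ioeb wxv kqo mwks sxxb ltnjo

Answer: glws
xvcf
iakla
mwrdg
zeevq
uvn
ctlvj
aykl
ioeb
wxv
kqo
mwks
sxxb
ltnjo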